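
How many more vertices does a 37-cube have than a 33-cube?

The 37-cube has 2^37 = 137438953472 vertices. The 33-cube has 2^33 = 8589934592 vertices. Difference: 137438953472 - 8589934592 = 128849018880.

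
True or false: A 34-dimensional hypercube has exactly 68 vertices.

False. The 34-cube has 2^34 = 17179869184 vertices.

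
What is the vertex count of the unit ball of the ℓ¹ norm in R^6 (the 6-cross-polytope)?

Number of vertices = 2n = 12.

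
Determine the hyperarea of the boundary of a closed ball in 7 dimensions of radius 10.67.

S_7(10.67) = 2·π^(7/2)·(10.67)^6 / Γ(7/2) ≈ 4.88051e+07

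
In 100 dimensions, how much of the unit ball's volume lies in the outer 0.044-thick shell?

Shell fraction = 1 - (1-0.044)^100 ≈ 0.988888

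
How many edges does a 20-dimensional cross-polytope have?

f_1(20-orthoplex) = 2^2 · (20 choose 2) = 760.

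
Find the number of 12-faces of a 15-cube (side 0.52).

An n-cube has C(n,k)·2^(n-k) k-faces. Here C(15,12)·2^3 = 455·8 = 3640.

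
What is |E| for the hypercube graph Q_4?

The 4-cube has n·2^(n-1) = 4·2^3 = 4·8 = 32 edges.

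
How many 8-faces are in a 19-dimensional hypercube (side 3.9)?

Number of 8-faces = C(19,8) · 2^(19-8) = 75582 · 2048 = 154791936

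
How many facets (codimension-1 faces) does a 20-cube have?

An n-cube has C(n,k)·2^(n-k) k-faces. Here C(20,19)·2^1 = 20·2 = 40.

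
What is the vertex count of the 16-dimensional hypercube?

Number of vertices = 2^16 = 65536.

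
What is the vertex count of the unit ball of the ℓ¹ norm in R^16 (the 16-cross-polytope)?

Number of vertices = 2n = 32.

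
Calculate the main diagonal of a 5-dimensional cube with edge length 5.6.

||(5.6,5.6,...,5.6)|| = √(5)·5.6 ≈ 12.522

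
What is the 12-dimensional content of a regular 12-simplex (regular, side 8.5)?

Volume = 8.5^12 · √(13/2^12) / 12! ≈ 16.7295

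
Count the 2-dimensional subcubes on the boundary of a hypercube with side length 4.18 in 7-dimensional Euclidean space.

f_2(7-cube) = (7 choose 2) · 2^5 = 672.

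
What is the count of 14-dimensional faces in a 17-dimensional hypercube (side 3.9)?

An n-cube has C(n,k)·2^(n-k) k-faces. Here C(17,14)·2^3 = 680·8 = 5440.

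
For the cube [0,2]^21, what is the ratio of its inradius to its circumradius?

Ratio = (s/2)/(s√21/2) = 21^(-1/2) ≈ 0.218218.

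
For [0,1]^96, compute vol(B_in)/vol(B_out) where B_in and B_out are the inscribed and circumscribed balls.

V_in / V_out = (r_in/r_out)^96 = (1/√96)^96 = 96^(-96/2) ≈ 7.09546e-96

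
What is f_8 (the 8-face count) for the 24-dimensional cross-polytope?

Each 8-face is the convex hull of 9 vertices, one chosen as ±e_i from each of 9 distinct axes: 2^9·C(24,9) = 669442048.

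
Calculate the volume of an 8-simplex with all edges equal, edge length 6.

For a regular n-simplex with edge a, V = (a^n / n!)·√((n+1)/2^n). With a=6, n=8: V ≈ 7.81071.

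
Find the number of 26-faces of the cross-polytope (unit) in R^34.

f_26(34-orthoplex) = 2^27 · (34 choose 27) = 722039837032448.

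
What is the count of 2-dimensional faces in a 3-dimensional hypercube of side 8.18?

Number of 2-faces = C(3,2) · 2^(3-2) = 3 · 2 = 6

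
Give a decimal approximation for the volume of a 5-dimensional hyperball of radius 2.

V = 256·π^2/15 ≈ 168.441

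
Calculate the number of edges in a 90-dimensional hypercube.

The 90-cube has n·2^(n-1) = 90·2^89 = 90·618970019642690137449562112 = 55707301767842112370460590080 edges.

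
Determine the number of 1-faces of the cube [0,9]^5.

Number of 1-faces = C(5,1) · 2^(5-1) = 5 · 16 = 80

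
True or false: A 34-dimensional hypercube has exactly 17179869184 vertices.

True. The 34-cube has 2^34 = 17179869184 vertices.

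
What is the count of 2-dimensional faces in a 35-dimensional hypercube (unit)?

Number of 2-faces = C(35,2) · 2^(35-2) = 595 · 8589934592 = 5111011082240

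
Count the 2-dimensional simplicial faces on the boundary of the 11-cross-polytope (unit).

f_2(11-orthoplex) = 2^3 · (11 choose 3) = 1320.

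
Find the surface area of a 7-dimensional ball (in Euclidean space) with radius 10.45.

S_7(10.45) = 2·π^(7/2)·(10.45)^6 / Γ(7/2) ≈ 4.30701e+07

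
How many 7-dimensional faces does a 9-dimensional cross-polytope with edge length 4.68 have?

f_7(9-orthoplex) = 2^8 · (9 choose 8) = 2304.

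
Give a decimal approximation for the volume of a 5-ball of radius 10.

V = 160000·π^2/3 ≈ 526379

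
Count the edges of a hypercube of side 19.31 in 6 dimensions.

Number of 1-faces = C(6,1)·2^(6-1) = 6·32 = 192.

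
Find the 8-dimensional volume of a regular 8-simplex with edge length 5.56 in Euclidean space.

V_8 = √(9) · 5.56^8 / (8! · 2^(8/2)) ≈ 4.24697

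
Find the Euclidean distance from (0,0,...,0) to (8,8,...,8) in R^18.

Diagonal = √18 · 8 ≈ 33.9411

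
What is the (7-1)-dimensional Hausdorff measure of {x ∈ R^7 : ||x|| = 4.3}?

|∂B_7(4.3)| ≈ 209069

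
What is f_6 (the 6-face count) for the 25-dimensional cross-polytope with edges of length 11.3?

f_6(25-orthoplex) = 2^7 · (25 choose 7) = 61529600.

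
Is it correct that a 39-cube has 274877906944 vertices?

False. The 39-cube has 2^39 = 549755813888 vertices.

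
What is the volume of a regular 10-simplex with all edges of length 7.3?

For a regular n-simplex with edge a, V = (a^n / n!)·√((n+1)/2^n). With a=7.3, n=10: V ≈ 12.2747.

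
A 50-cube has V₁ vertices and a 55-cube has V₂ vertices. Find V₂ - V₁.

V₁ = 2^50 = 1125899906842624. V₂ = 2^55 = 36028797018963968. V₂ - V₁ = 34902897112121344.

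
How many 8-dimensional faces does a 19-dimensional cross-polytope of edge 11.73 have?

An n-cross-polytope has 2^(k+1)·C(n,k+1) k-faces. Here 2^9·C(19,9) = 512·92378 = 47297536.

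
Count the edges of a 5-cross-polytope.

f_1(5-orthoplex) = 2^2 · (5 choose 2) = 40.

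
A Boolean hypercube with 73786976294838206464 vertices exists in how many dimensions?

Since 2^n = 73786976294838206464, we have n = 66.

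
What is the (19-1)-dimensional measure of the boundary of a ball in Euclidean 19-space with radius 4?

S_19(4) = 2·π^(19/2)·(4)^18 / Γ(19/2) = 70368744177664·π^9/34459425 ≈ 6.08724e+10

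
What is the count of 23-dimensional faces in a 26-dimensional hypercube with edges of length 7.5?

Number of 23-faces = C(26,23) · 2^(26-23) = 2600 · 8 = 20800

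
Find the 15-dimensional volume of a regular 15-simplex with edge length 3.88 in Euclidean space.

V = (3.88^15 / 15!) · √((15+1) / 2^15) ≈ 1.14898e-05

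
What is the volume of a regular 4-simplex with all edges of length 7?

V = (7^4 / 4!) · √((4+1) / 2^4) ≈ 55.925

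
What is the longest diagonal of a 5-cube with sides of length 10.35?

||(10.35,10.35,...,10.35)|| = √(5)·10.35 ≈ 23.1433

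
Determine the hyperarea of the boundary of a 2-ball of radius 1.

The surface area of an n-ball is 2π^(n/2) r^(n-1) / Γ(n/2). For n=2, r=1: 2πr = 2π·1 ≈ 6.28319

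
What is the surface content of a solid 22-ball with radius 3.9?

The surface area of an n-ball is 2π^(n/2) r^(n-1) / Γ(n/2). For n=22, r=3.9: 4.19056e+11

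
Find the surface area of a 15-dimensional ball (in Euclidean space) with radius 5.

S_15(5) = 2·π^(15/2)·(5)^14 / Γ(15/2) = 312500000000·π^7/27027 ≈ 3.49222e+10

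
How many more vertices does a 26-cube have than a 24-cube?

The 26-cube has 2^26 = 67108864 vertices. The 24-cube has 2^24 = 16777216 vertices. Difference: 67108864 - 16777216 = 50331648.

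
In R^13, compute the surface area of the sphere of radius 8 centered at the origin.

S = n·V_n(r)/r = 13·V_13(8)/8 (volume-to-surface relation), giving 8796093022208·π^6/10395 ≈ 8.13513e+11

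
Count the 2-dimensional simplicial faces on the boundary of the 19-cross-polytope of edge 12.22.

Each 2-face is the convex hull of 3 vertices, one chosen as ±e_i from each of 3 distinct axes: 2^3·C(19,3) = 7752.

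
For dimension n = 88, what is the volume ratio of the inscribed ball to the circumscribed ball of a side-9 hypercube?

Volume scales as r^n, and r_in/r_out = 1/√88, giving (1/√88)^88 ≈ 2.7718e-86.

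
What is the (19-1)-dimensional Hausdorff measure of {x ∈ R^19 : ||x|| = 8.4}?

S_19(8.4) = 2·π^(19/2)·(8.4)^18 / Γ(19/2) ≈ 3.84032e+16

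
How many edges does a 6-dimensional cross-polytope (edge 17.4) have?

Number of 1-faces = 2^(1+1) · C(6,1+1) = 4 · 15 = 60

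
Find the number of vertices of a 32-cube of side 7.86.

Number of vertices = 2^32 = 4294967296.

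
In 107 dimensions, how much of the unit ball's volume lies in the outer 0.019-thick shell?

Shell fraction = 1 - (1-0.019)^107 ≈ 0.871594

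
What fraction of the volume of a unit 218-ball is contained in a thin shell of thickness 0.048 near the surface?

Shell fraction = 1 - (1-0.048)^218 ≈ 0.999978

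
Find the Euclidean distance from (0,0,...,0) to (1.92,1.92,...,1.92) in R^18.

d = √(1.92² + 1.92² + ... + 1.92²) [18 terms] = √(18·1.92²) = 1.92√18 ≈ 8.14587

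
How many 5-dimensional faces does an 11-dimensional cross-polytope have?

Number of 5-faces = 2^(5+1) · C(11,5+1) = 64 · 462 = 29568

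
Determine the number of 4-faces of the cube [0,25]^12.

An n-cube has C(n,k)·2^(n-k) k-faces. Here C(12,4)·2^8 = 495·256 = 126720.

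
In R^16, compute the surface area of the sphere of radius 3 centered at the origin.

S = n·V_n(r)/r = 16·V_16(3)/3 (volume-to-surface relation), giving 1594323·π^8/280 ≈ 5.40278e+07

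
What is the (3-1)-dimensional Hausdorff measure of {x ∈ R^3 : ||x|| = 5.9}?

|∂B_3(5.9)| = 4πr² = 4π·(5.9)² ≈ 437.435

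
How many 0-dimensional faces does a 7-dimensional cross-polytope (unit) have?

f_0(7-orthoplex) = 2^1 · (7 choose 1) = 14.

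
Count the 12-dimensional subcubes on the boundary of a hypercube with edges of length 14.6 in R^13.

Number of 12-faces = C(13,12) · 2^(13-12) = 13 · 2 = 26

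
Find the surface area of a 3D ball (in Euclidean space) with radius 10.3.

The surface area of an n-ball is 2π^(n/2) r^(n-1) / Γ(n/2). For n=3, r=10.3: 4πr² = 4π·(10.3)² ≈ 1333.17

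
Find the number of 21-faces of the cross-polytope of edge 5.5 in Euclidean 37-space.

Number of 21-faces = 2^(21+1) · C(37,21+1) = 4194304 · 9364199760 = 39276300510167040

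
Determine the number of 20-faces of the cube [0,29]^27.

An n-cube has C(n,k)·2^(n-k) k-faces. Here C(27,20)·2^7 = 888030·128 = 113667840.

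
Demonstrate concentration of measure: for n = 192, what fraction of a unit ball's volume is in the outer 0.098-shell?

1 - (1-0.098)^192 ≈ 0.9999999975 ≈ (100 - 2.51e-07)%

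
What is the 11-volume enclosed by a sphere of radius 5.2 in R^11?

V_11(5.2) = π^(11/2) · (5.2)^11 / Γ(11/2 + 1) ≈ 1.41626e+08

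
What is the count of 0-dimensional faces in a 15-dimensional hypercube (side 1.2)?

An n-cube has C(n,k)·2^(n-k) k-faces. Here C(15,0)·2^15 = 1·32768 = 32768.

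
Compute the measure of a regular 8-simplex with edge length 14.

Volume = 14^8 · √(9/2^8) / 8! ≈ 6862.86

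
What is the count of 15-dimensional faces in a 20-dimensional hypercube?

f_15(20-cube) = (20 choose 15) · 2^5 = 496128.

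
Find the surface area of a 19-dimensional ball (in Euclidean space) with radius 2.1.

|∂B_19(2.1)| ≈ 558841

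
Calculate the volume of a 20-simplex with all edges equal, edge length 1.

Volume = 1^20 · √(21/2^20) / 20! ≈ 1.83944e-21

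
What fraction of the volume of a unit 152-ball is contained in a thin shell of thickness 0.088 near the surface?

Shell fraction = 1 - (1-0.088)^152 ≈ 0.9999991697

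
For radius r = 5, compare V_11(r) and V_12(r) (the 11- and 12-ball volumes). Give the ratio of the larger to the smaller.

V_11(5) ≈ 9.19973e+07, V_12(5) ≈ 3.25992e+08. The 12-ball is larger by a factor of 3.543.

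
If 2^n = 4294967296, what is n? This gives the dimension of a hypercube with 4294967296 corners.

n = log_2(4294967296) = 32.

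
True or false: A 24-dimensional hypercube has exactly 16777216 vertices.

True. The 24-cube has 2^24 = 16777216 vertices.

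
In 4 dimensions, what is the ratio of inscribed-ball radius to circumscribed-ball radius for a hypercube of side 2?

r_in = 2/2 (half the side); r_out = 2√4/2 (half the diagonal). Ratio = 1/√4 ≈ 0.5.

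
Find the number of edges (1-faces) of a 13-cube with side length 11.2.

f_1(13-cube) = (13 choose 1) · 2^12 = 53248.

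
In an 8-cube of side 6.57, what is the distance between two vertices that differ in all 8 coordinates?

Diagonal = √8 · 6.57 ≈ 18.5828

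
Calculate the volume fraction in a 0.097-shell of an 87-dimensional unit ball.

1 - (1-0.097)^87 ≈ 0.99986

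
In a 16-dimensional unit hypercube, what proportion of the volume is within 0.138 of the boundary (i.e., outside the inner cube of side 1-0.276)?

The inner cube has side 1-2·0.138 = 0.724 and volume (0.724)^16 ≈ 0.005699, so the shell holds 0.994301 of the volume.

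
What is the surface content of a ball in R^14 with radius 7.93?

The surface area of an n-ball is 2π^(n/2) r^(n-1) / Γ(n/2). For n=14, r=7.93: 4.11432e+12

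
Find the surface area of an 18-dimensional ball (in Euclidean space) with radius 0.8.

The surface area of an n-ball is 2π^(n/2) r^(n-1) / Γ(n/2). For n=18, r=0.8: 0.0332957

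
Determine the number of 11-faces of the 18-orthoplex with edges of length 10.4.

Number of 11-faces = 2^(11+1) · C(18,11+1) = 4096 · 18564 = 76038144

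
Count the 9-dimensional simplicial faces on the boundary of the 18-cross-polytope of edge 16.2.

f_9(18-orthoplex) = 2^10 · (18 choose 10) = 44808192.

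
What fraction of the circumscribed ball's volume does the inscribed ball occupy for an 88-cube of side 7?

The radii are 7/2 and 7√88/2, so the volume ratio is (1/√88)^88 = 88^{-88/2} ≈ 2.7718e-86.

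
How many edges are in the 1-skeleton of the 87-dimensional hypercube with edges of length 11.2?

Each of the 2^87 = 154742504910672534362390528 vertices has degree 87; total edges = 87·2^87/2 = 6731298963614255244763987968.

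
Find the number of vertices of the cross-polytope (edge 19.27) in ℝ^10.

An n-cross-polytope has 2^(k+1)·C(n,k+1) k-faces. Here 2^1·C(10,1) = 2·10 = 20.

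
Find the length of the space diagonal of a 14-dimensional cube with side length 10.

||(10,10,...,10)|| = √(14)·10 ≈ 37.4166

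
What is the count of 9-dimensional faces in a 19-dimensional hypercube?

Number of 9-faces = C(19,9) · 2^(19-9) = 92378 · 1024 = 94595072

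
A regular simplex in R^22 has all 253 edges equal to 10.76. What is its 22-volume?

V = (10.76^22 / 22!) · √((22+1) / 2^22) ≈ 0.104385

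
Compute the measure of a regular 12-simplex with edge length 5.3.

For a regular n-simplex with edge a, V = (a^n / n!)·√((n+1)/2^n). With a=5.3, n=12: V ≈ 0.0577784.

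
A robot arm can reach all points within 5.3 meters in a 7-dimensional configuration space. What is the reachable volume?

Volume = π^{7/2}·(5.3)^7/Γ(9/2) ≈ 555024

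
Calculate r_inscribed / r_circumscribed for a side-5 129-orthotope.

r_in / r_out = (5/2) / (5√129/2) = 1/√129 ≈ 0.0880451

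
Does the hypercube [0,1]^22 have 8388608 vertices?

False. The 22-cube has 2^22 = 4194304 vertices.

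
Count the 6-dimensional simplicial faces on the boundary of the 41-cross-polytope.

An n-cross-polytope has 2^(k+1)·C(n,k+1) k-faces. Here 2^7·C(41,7) = 128·22481940 = 2877688320.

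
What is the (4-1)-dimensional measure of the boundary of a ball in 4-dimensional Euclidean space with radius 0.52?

S_4(0.52) = 2·π^(4/2)·(0.52)^3 / Γ(4/2) ≈ 2.77549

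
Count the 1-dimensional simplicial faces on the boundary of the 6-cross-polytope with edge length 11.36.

An n-cross-polytope has 2^(k+1)·C(n,k+1) k-faces. Here 2^2·C(6,2) = 4·15 = 60.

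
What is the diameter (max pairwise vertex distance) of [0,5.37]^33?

Diagonal = √33 · 5.37 ≈ 30.8483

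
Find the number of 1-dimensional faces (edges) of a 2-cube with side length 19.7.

Number of 1-faces = C(2,1)·2^(2-1) = 2·2 = 4.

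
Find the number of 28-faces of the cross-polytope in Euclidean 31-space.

f_28(31-orthoplex) = 2^29 · (31 choose 29) = 249644974080.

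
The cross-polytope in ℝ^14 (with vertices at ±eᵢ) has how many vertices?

An n-cross-polytope has 2n vertices; here n = 14, giving 28.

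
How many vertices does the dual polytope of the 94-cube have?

Number of vertices = 2n = 188.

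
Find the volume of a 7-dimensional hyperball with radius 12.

V = 191102976·π^3/35 ≈ 1.69297e+08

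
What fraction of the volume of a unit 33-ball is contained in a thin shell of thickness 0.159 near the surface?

V(inner)/V(outer) = ((1-0.159)/1)^33 ≈ 0.003298, so the shell fraction is 0.996702.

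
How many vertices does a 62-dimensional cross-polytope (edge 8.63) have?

The 62-dimensional cross-polytope has 2n = 2·62 = 124 vertices.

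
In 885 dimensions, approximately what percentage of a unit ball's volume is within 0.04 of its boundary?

1 - (1-0.04)^885 ≈ 1 - 2.042e-16 ≈ (100 - 2.22e-14)%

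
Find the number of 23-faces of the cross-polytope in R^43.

Number of 23-faces = 2^(23+1) · C(43,23+1) = 16777216 · 800472431850 = 13429698891192729600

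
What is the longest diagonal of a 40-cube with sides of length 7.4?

The space diagonal of an n-cube of side s is s√n. Here 7.4·√40 ≈ 46.8017.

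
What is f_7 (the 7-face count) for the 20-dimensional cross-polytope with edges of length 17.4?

An n-cross-polytope has 2^(k+1)·C(n,k+1) k-faces. Here 2^8·C(20,8) = 256·125970 = 32248320.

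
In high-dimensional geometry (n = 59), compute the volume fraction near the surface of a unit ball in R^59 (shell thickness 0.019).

1 - (1-0.019)^59 ≈ 0.677543 ≈ 67.75%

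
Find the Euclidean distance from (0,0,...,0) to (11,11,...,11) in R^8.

Diagonal = √8 · 11 ≈ 31.1127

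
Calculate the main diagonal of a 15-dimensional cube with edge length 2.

Diagonal = √15 · 2 ≈ 7.74597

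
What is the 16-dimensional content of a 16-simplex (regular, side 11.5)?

V = (11.5^16 / 16!) · √((16+1) / 2^16) ≈ 72.0328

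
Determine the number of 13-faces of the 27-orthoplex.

Number of 13-faces = 2^(13+1) · C(27,13+1) = 16384 · 20058300 = 328635187200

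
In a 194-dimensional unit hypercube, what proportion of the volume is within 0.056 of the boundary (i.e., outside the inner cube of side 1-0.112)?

1 - (1 - 2·0.056)^194 = 1 - 0.888^194 ≈ 1 - 9.82e-11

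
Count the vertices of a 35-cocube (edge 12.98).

Number of vertices = 2n = 70.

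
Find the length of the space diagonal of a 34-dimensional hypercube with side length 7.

d = √(7² + 7² + ... + 7²) [34 terms] = √(34·7²) = 7√34 ≈ 40.8167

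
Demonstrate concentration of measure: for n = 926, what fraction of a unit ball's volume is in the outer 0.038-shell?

1 - (1-0.038)^926 ≈ 1 - 2.631e-16 ≈ (100 - 2.22e-14)%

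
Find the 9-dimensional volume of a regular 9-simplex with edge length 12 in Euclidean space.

For a regular n-simplex with edge a, V = (a^n / n!)·√((n+1)/2^n). With a=12, n=9: V ≈ 1987.16.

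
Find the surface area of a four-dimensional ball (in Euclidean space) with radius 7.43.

S_4(7.43) = 2·π^(4/2)·(7.43)^3 / Γ(4/2) ≈ 8096.48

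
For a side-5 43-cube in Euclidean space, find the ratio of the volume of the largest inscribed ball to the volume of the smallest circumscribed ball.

V_in / V_out = (r_in/r_out)^43 = (1/√43)^43 = 43^(-43/2) ≈ 7.59326e-36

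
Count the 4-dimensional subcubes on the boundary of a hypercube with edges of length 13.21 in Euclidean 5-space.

f_4(5-cube) = (5 choose 4) · 2^1 = 10.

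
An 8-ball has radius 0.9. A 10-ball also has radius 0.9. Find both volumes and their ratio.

V_8(0.9) ≈ 1.74714. V_10(0.9) ≈ 0.889187. Ratio V_8/V_10 ≈ 1.965.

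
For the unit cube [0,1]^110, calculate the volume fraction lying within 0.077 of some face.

The inner cube has side 1-2·0.077 = 0.846 and volume (0.846)^110 ≈ 1.025e-08, so the shell holds 0.9999999897 of the volume.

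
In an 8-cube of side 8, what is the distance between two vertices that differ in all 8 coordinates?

The space diagonal of an n-cube of side s is s√n. Here 8·√8 ≈ 22.6274.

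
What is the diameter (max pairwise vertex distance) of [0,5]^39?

||(5,5,...,5)|| = √(39)·5 ≈ 31.225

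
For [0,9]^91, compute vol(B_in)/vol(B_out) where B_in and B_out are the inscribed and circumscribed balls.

V_in/V_out = n^(-n/2) = 91^(-91/2) ≈ 7.30494e-90.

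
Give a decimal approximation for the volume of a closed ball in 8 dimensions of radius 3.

V_8(3) = π^(8/2) · (3)^8 / Γ(8/2 + 1) = 2187·π^4/8 ≈ 26629.2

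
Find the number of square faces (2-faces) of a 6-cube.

An n-cube has C(n,k)·2^(n-k) k-faces. Here C(6,2)·2^4 = 15·16 = 240.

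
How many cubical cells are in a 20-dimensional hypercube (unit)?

An n-cube has C(n,k)·2^(n-k) k-faces. Here C(20,3)·2^17 = 1140·131072 = 149422080.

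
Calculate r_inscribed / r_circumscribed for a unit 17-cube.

r_in = 1/2 (half the side); r_out = 1√17/2 (half the diagonal). Ratio = 1/√17 ≈ 0.242536.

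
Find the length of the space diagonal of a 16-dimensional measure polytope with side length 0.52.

d = √(0.52² + 0.52² + ... + 0.52²) [16 terms] = √(16·0.52²) = 0.52√16 = 2.08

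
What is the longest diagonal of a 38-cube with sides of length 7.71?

The space diagonal of an n-cube of side s is s√n. Here 7.71·√38 ≈ 47.5276.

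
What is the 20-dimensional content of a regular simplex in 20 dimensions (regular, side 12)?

Volume = 12^20 · √(21/2^20) / 20! ≈ 7.05196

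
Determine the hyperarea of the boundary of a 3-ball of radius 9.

The surface area of an n-ball is 2π^(n/2) r^(n-1) / Γ(n/2). For n=3, r=9: 4πr² = 4π·(9)² ≈ 1017.88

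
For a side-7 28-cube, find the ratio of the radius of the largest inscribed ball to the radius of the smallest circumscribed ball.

Ratio = (s/2)/(s√28/2) = 28^(-1/2) ≈ 0.188982.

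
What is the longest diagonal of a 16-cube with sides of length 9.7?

||(9.7,9.7,...,9.7)|| = √(16)·9.7 = 38.8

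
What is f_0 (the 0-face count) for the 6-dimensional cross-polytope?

An n-cross-polytope has 2^(k+1)·C(n,k+1) k-faces. Here 2^1·C(6,1) = 2·6 = 12.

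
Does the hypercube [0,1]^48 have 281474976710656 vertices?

True. The 48-cube has 2^48 = 281474976710656 vertices.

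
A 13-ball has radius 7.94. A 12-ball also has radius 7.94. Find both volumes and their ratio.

V_13(7.94) ≈ 4.5395e+11. V_12(7.94) ≈ 8.38326e+10. Ratio V_13/V_12 ≈ 5.415.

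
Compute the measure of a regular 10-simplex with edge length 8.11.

For a regular n-simplex with edge a, V = (a^n / n!)·√((n+1)/2^n). With a=8.11, n=10: V ≈ 35.1554.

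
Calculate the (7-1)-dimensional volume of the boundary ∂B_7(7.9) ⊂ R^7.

S = n·V_n(r)/r = 7·V_7(7.9)/7.9 (volume-to-surface relation), giving 8.03972e+06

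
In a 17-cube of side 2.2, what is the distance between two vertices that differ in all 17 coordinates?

||(2.2,2.2,...,2.2)|| = √(17)·2.2 ≈ 9.07083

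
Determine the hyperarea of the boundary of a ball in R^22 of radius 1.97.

S = n·V_n(r)/r = 22·V_22(1.97)/1.97 (volume-to-surface relation), giving 247575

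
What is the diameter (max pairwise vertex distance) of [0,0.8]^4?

d = √(0.8² + 0.8² + ... + 0.8²) [4 terms] = √(4·0.8²) = 0.8√4 = 1.6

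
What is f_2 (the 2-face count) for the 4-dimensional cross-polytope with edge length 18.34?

f_2(4-orthoplex) = 2^3 · (4 choose 3) = 32.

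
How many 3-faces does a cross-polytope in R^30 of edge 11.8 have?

Each 3-face is the convex hull of 4 vertices, one chosen as ±e_i from each of 4 distinct axes: 2^4·C(30,4) = 438480.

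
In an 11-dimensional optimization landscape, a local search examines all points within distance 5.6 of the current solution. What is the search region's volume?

Volume = π^{11/2}·(5.6)^11/Γ(13/2) ≈ 3.20017e+08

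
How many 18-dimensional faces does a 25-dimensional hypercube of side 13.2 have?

An n-cube has C(n,k)·2^(n-k) k-faces. Here C(25,18)·2^7 = 480700·128 = 61529600.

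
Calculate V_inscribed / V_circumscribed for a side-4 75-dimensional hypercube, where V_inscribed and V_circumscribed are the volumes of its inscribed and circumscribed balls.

Volume scales as r^n, and r_in/r_out = 1/√75, giving (1/√75)^75 ≈ 4.84398e-71.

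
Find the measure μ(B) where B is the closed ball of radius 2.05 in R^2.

The n-ball volume is π^(n/2)·r^n/Γ(n/2+1). With n=2, r=2.05: V ≈ 13.2025.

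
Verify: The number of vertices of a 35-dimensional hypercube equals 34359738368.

True. The 35-cube has 2^35 = 34359738368 vertices.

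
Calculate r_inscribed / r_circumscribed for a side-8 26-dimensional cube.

For an n-cube of any side s, the inradius is s/2 and the circumradius is s√n/2, so the ratio is 1/√26 ≈ 0.196116.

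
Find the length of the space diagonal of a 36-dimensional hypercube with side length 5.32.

||(5.32,5.32,...,5.32)|| = √(36)·5.32 = 31.92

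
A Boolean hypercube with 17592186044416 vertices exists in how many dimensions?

The n-cube has 2^n vertices, and 17592186044416 = 2^44, so n = 44.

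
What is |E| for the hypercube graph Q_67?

An n-cube has n·2^(n-1) edges. With n = 67: 67·73786976294838206464 = 4943727411754159833088.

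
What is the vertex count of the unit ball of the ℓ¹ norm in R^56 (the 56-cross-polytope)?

The 56-dimensional cross-polytope has 2n = 2·56 = 112 vertices.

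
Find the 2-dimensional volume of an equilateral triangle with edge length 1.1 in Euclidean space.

Area = (√3/4) · 1.1² = 0.523945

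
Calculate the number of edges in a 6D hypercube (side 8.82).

The 6-cube has n·2^(n-1) = 6·2^5 = 6·32 = 192 edges.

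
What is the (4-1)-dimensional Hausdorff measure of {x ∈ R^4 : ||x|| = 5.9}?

|∂B_4(5.9)| ≈ 4054.02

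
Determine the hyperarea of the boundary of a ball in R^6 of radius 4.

The surface area of an n-ball is 2π^(n/2) r^(n-1) / Γ(n/2). For n=6, r=4: 1024·π^3 ≈ 31750.4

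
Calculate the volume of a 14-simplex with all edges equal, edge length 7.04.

For a regular n-simplex with edge a, V = (a^n / n!)·√((n+1)/2^n). With a=7.04, n=14: V ≈ 0.254944.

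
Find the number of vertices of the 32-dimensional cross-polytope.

The 32-dimensional cross-polytope has 2n = 2·32 = 64 vertices.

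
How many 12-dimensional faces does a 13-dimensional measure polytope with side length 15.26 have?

f_12(13-cube) = (13 choose 12) · 2^1 = 26.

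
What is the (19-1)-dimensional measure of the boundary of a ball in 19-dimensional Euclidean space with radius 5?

S = n·V_n(r)/r = 19·V_19(5)/5 (volume-to-surface relation), giving 156250000000000·π^9/1378377 ≈ 3.3791e+12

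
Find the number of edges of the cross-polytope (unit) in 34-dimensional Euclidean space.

f_1(34-orthoplex) = 2^2 · (34 choose 2) = 2244.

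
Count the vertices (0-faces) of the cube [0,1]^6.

The 6-cube has 2^6 = 64 vertices.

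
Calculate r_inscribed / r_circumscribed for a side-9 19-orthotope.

For an n-cube of any side s, the inradius is s/2 and the circumradius is s√n/2, so the ratio is 1/√19 ≈ 0.229416.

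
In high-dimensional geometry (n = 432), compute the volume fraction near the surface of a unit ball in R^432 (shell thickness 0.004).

1 - (1-0.004)^432 ≈ 0.822975 ≈ 82.30%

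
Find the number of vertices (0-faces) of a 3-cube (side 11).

Choose 0 of 3 axes to span the face (C(3,0) = 1 way), then fix each of the remaining 3 coordinates at one of its two extreme values (2^3 = 8 ways): 1·8 = 8.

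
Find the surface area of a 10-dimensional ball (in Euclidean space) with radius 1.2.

S = n·V_n(r)/r = 10·V_10(1.2)/1.2 (volume-to-surface relation), giving 131.583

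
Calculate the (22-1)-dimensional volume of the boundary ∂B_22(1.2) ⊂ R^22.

The surface area of an n-ball is 2π^(n/2) r^(n-1) / Γ(n/2). For n=22, r=1.2: 7.45971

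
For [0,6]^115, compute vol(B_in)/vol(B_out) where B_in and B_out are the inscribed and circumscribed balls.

V_in/V_out = n^(-n/2) = 115^(-115/2) ≈ 3.235e-119.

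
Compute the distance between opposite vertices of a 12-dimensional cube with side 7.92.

d = √(7.92² + 7.92² + ... + 7.92²) [12 terms] = √(12·7.92²) = 7.92√12 ≈ 27.4357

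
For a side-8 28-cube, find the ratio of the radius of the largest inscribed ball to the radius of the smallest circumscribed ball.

For an n-cube of any side s, the inradius is s/2 and the circumradius is s√n/2, so the ratio is 1/√28 ≈ 0.188982.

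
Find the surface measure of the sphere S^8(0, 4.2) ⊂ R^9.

The surface area of an n-ball is 2π^(n/2) r^(n-1) / Γ(n/2). For n=9, r=4.2: 2.87445e+06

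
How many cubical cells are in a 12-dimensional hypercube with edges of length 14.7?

An n-cube has C(n,k)·2^(n-k) k-faces. Here C(12,3)·2^9 = 220·512 = 112640.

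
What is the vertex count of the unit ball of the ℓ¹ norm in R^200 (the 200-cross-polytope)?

The vertices are ±e_1, ..., ±e_200, so there are 2·200 = 400.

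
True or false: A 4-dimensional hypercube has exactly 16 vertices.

True. The 4-cube has 2^4 = 16 vertices.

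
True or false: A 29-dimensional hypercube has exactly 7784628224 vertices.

False. The 29-cube has 2^29 = 536870912 vertices.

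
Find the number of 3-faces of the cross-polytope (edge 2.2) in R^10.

An n-cross-polytope has 2^(k+1)·C(n,k+1) k-faces. Here 2^4·C(10,4) = 16·210 = 3360.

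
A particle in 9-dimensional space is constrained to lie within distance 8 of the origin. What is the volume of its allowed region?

V = 4294967296·π^4/945 ≈ 4.42718e+08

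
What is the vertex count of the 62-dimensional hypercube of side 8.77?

Each vertex is a binary string of length 62, so there are 2^62 = 4611686018427387904.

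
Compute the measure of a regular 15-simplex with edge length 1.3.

For a regular n-simplex with edge a, V = (a^n / n!)·√((n+1)/2^n). With a=1.3, n=15: V ≈ 8.64939e-13.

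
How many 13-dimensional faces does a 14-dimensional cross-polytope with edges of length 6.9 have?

Number of 13-faces = 2^(13+1) · C(14,13+1) = 16384 · 1 = 16384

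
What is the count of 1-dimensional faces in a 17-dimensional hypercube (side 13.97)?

Choose 1 of 17 axes to span the face (C(17,1) = 17 ways), then fix each of the remaining 16 coordinates at one of its two extreme values (2^16 = 65536 ways): 17·65536 = 1114112.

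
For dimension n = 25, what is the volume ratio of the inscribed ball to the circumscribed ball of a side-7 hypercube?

The radii are 7/2 and 7√25/2, so the volume ratio is (1/√25)^25 = 25^{-25/2} ≈ 3.35544e-18.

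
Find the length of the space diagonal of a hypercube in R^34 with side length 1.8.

||(1.8,1.8,...,1.8)|| = √(34)·1.8 ≈ 10.4957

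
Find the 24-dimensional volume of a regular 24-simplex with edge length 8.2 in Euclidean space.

Volume = 8.2^24 · √(25/2^24) / 24! ≈ 1.68049e-05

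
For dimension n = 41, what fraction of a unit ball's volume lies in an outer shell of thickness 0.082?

1 - (1-0.082)^41 ≈ 0.970039 ≈ 97.00%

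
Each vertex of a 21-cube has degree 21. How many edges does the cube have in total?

An n-cube has n·2^(n-1) edges. With n = 21: 21·1048576 = 22020096.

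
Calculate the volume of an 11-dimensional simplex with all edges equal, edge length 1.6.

For a regular n-simplex with edge a, V = (a^n / n!)·√((n+1)/2^n). With a=1.6, n=11: V ≈ 3.37357e-07.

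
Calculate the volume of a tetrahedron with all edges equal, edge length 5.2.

Volume = (√2/12) · 5.2³ = 16.5708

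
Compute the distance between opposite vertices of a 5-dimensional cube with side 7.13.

The space diagonal of an n-cube of side s is s√n. Here 7.13·√5 ≈ 15.9432.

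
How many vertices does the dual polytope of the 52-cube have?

Number of vertices = 2n = 104.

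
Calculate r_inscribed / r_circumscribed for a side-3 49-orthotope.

For an n-cube of any side s, the inradius is s/2 and the circumradius is s√n/2, so the ratio is 1/√49 ≈ 0.142857.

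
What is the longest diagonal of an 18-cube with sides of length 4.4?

Diagonal = √18 · 4.4 ≈ 18.6676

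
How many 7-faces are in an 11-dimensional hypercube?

Number of 7-faces = C(11,7) · 2^(11-7) = 330 · 16 = 5280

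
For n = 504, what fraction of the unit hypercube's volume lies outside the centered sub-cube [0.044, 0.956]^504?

1 - (1 - 2·0.044)^504 = 1 - 0.912^504 ≈ 1 - 6.877e-21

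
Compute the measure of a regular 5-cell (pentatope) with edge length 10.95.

V_4 = √(5) · 10.95^4 / (4! · 2^(4/2)) ≈ 334.865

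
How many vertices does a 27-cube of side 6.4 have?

Each vertex is a binary string of length 27, so there are 2^27 = 134217728.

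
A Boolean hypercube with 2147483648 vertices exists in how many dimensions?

2^n = 2147483648 ⇒ n = log_2(2147483648) = 31.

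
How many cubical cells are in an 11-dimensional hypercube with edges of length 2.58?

Number of 3-faces = C(11,3) · 2^(11-3) = 165 · 256 = 42240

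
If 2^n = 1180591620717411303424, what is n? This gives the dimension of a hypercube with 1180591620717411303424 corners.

The n-cube has 2^n vertices, and 1180591620717411303424 = 2^70, so n = 70.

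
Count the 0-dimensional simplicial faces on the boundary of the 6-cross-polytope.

Each 0-face is the convex hull of 1 vertex, one chosen as ±e_i from each of 1 distinct axis: 2^1·C(6,1) = 12.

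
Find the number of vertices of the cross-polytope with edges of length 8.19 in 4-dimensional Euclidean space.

An n-cross-polytope has 2^(k+1)·C(n,k+1) k-faces. Here 2^1·C(4,1) = 2·4 = 8.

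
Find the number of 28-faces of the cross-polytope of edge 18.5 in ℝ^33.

Each 28-face is the convex hull of 29 vertices, one chosen as ±e_i from each of 29 distinct axes: 2^29·C(33,29) = 21968757719040.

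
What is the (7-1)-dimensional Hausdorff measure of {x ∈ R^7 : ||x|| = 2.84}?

|∂B_7(2.84)| ≈ 17353.6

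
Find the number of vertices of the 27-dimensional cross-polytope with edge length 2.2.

The vertices are ±e_1, ..., ±e_27, so there are 2·27 = 54.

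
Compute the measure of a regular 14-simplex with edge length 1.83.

V = (1.83^14 / 14!) · √((14+1) / 2^14) ≈ 1.63962e-09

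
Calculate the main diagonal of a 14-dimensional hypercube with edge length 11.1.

The space diagonal of an n-cube of side s is s√n. Here 11.1·√14 ≈ 41.5324.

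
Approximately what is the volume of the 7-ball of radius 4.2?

The n-ball volume is π^(n/2)·r^n/Γ(n/2+1). With n=7, r=4.2: V ≈ 108924.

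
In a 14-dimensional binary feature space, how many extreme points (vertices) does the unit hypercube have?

Number of vertices = 2^14 = 16384.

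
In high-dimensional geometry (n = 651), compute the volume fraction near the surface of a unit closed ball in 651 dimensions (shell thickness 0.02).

1 - (1-0.02)^651 ≈ 0.9999980583 ≈ 99.999806%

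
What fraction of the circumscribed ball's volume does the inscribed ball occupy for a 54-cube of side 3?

V_in / V_out = (r_in/r_out)^54 = (1/√54)^54 = 54^(-54/2) ≈ 1.68023e-47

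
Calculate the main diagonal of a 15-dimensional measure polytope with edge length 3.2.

Diagonal = √15 · 3.2 ≈ 12.3935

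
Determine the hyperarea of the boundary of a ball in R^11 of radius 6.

|∂B_11(6)| = 143327232·π^5/35 ≈ 1.25317e+09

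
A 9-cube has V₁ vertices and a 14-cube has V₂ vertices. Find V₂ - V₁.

V₁ = 2^9 = 512. V₂ = 2^14 = 16384. V₂ - V₁ = 15872.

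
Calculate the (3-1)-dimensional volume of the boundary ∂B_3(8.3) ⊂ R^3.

S = n·V_n(r)/r = 3·V_3(8.3)/8.3 (volume-to-surface relation), giving 4πr² = 4π·(8.3)² ≈ 865.697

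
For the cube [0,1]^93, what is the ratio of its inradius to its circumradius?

r_in / r_out = (1/2) / (1√93/2) = 1/√93 ≈ 0.103695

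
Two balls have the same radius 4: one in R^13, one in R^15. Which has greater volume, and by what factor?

V_13(4) ≈ 6.11113e+07, V_15(4) ≈ 4.09572e+08. The 15-ball is larger by a factor of 6.702.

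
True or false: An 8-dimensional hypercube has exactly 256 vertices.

True. The 8-cube has 2^8 = 256 vertices.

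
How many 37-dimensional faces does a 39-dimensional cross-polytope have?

An n-cross-polytope has 2^(k+1)·C(n,k+1) k-faces. Here 2^38·C(39,38) = 274877906944·39 = 10720238370816.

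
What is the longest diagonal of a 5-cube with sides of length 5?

Diagonal = √5 · 5 ≈ 11.1803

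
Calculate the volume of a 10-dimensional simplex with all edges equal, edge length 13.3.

Volume = 13.3^10 · √(11/2^10) / 10! ≈ 4946.52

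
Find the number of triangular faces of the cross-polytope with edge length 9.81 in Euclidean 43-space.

Each 2-face is the convex hull of 3 vertices, one chosen as ±e_i from each of 3 distinct axes: 2^3·C(43,3) = 98728.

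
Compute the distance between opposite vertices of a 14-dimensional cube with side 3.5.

The space diagonal of an n-cube of side s is s√n. Here 3.5·√14 ≈ 13.0958.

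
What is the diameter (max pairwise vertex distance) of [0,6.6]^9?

d = √(6.6² + 6.6² + ... + 6.6²) [9 terms] = √(9·6.6²) = 6.6√9 = 19.8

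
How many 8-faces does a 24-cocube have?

Number of 8-faces = 2^(8+1) · C(24,8+1) = 512 · 1307504 = 669442048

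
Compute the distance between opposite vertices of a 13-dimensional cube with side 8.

d = √(8² + 8² + ... + 8²) [13 terms] = √(13·8²) = 8√13 ≈ 28.8444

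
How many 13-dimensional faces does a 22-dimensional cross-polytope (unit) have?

Number of 13-faces = 2^(13+1) · C(22,13+1) = 16384 · 319770 = 5239111680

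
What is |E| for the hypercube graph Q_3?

Each of the 2^3 = 8 vertices has degree 3; total edges = 3·2^3/2 = 12.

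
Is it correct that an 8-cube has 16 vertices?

False. The 8-cube has 2^8 = 256 vertices.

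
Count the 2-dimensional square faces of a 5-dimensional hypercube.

Number of 2-faces = C(5,2) · 2^(5-2) = 10 · 8 = 80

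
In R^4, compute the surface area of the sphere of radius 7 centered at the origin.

|∂B_4(7)| = 686·π^2 ≈ 6770.55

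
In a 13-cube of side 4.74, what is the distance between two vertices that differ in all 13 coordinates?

d = √(4.74² + 4.74² + ... + 4.74²) [13 terms] = √(13·4.74²) = 4.74√13 ≈ 17.0903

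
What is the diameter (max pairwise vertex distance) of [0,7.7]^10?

Diagonal = √10 · 7.7 ≈ 24.3495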